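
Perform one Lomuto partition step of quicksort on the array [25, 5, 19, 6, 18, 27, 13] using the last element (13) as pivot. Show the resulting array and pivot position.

Lomuto partition with pivot = 13:

Initial array: [25, 5, 19, 6, 18, 27, 13]

arr[0]=25 > 13: no swap
arr[1]=5 <= 13: swap with position 0, array becomes [5, 25, 19, 6, 18, 27, 13]
arr[2]=19 > 13: no swap
arr[3]=6 <= 13: swap with position 1, array becomes [5, 6, 19, 25, 18, 27, 13]
arr[4]=18 > 13: no swap
arr[5]=27 > 13: no swap

Place pivot at position 2: [5, 6, 13, 25, 18, 27, 19]
Pivot position: 2

After partitioning with pivot 13, the array becomes [5, 6, 13, 25, 18, 27, 19]. The pivot is placed at index 2. All elements to the left of the pivot are <= 13, and all elements to the right are > 13.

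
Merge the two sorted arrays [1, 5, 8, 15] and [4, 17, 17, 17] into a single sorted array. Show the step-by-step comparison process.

Merging process:

Compare 1 vs 4: take 1 from left. Merged: [1]
Compare 5 vs 4: take 4 from right. Merged: [1, 4]
Compare 5 vs 17: take 5 from left. Merged: [1, 4, 5]
Compare 8 vs 17: take 8 from left. Merged: [1, 4, 5, 8]
Compare 15 vs 17: take 15 from left. Merged: [1, 4, 5, 8, 15]
Append remaining from right: [17, 17, 17]. Merged: [1, 4, 5, 8, 15, 17, 17, 17]

Final merged array: [1, 4, 5, 8, 15, 17, 17, 17]
Total comparisons: 5

The merged array is [1, 4, 5, 8, 15, 17, 17, 17], requiring 5 comparisons. The merge step runs in O(n) time where n is the total number of elements.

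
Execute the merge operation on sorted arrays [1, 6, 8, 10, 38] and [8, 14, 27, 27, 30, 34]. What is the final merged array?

Merging process:

Compare 1 vs 8: take 1 from left. Merged: [1]
Compare 6 vs 8: take 6 from left. Merged: [1, 6]
Compare 8 vs 8: take 8 from left. Merged: [1, 6, 8]
Compare 10 vs 8: take 8 from right. Merged: [1, 6, 8, 8]
Compare 10 vs 14: take 10 from left. Merged: [1, 6, 8, 8, 10]
Compare 38 vs 14: take 14 from right. Merged: [1, 6, 8, 8, 10, 14]
Compare 38 vs 27: take 27 from right. Merged: [1, 6, 8, 8, 10, 14, 27]
Compare 38 vs 27: take 27 from right. Merged: [1, 6, 8, 8, 10, 14, 27, 27]
Compare 38 vs 30: take 30 from right. Merged: [1, 6, 8, 8, 10, 14, 27, 27, 30]
Compare 38 vs 34: take 34 from right. Merged: [1, 6, 8, 8, 10, 14, 27, 27, 30, 34]
Append remaining from left: [38]. Merged: [1, 6, 8, 8, 10, 14, 27, 27, 30, 34, 38]

Final merged array: [1, 6, 8, 8, 10, 14, 27, 27, 30, 34, 38]
Total comparisons: 10

The merged array is [1, 6, 8, 8, 10, 14, 27, 27, 30, 34, 38], requiring 10 comparisons. The merge step runs in O(n) time where n is the total number of elements.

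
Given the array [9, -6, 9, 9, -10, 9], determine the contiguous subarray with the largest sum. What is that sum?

Using Kadane's algorithm on [9, -6, 9, 9, -10, 9]:

Scanning through the array:
Position 1 (value -6): max_ending_here = 3, max_so_far = 9
Position 2 (value 9): max_ending_here = 12, max_so_far = 12
Position 3 (value 9): max_ending_here = 21, max_so_far = 21
Position 4 (value -10): max_ending_here = 11, max_so_far = 21
Position 5 (value 9): max_ending_here = 20, max_so_far = 21

Maximum subarray: [9, -6, 9, 9]
Maximum sum: 21

The maximum subarray is [9, -6, 9, 9] with sum 21. This subarray runs from index 0 to index 3.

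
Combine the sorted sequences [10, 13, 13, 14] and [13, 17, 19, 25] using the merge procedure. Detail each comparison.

Merging process:

Compare 10 vs 13: take 10 from left. Merged: [10]
Compare 13 vs 13: take 13 from left. Merged: [10, 13]
Compare 13 vs 13: take 13 from left. Merged: [10, 13, 13]
Compare 14 vs 13: take 13 from right. Merged: [10, 13, 13, 13]
Compare 14 vs 17: take 14 from left. Merged: [10, 13, 13, 13, 14]
Append remaining from right: [17, 19, 25]. Merged: [10, 13, 13, 13, 14, 17, 19, 25]

Final merged array: [10, 13, 13, 13, 14, 17, 19, 25]
Total comparisons: 5

The merged array is [10, 13, 13, 13, 14, 17, 19, 25], requiring 5 comparisons. The merge step runs in O(n) time where n is the total number of elements.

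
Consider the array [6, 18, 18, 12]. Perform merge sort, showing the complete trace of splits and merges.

Merge sort trace:

Split: [6, 18, 18, 12] -> [6, 18] and [18, 12]
  Split: [6, 18] -> [6] and [18]
  Merge: [6] + [18] -> [6, 18]
  Split: [18, 12] -> [18] and [12]
  Merge: [18] + [12] -> [12, 18]
Merge: [6, 18] + [12, 18] -> [6, 12, 18, 18]

Final sorted array: [6, 12, 18, 18]

The merge sort proceeds by recursively splitting the array and merging sorted halves.
After all merges, the sorted array is [6, 12, 18, 18].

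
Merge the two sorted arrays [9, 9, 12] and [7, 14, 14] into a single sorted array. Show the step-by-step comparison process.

Merging process:

Compare 9 vs 7: take 7 from right. Merged: [7]
Compare 9 vs 14: take 9 from left. Merged: [7, 9]
Compare 9 vs 14: take 9 from left. Merged: [7, 9, 9]
Compare 12 vs 14: take 12 from left. Merged: [7, 9, 9, 12]
Append remaining from right: [14, 14]. Merged: [7, 9, 9, 12, 14, 14]

Final merged array: [7, 9, 9, 12, 14, 14]
Total comparisons: 4

The merged array is [7, 9, 9, 12, 14, 14], requiring 4 comparisons. The merge step runs in O(n) time where n is the total number of elements.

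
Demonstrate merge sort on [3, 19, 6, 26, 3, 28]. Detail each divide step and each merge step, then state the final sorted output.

Merge sort trace:

Split: [3, 19, 6, 26, 3, 28] -> [3, 19, 6] and [26, 3, 28]
  Split: [3, 19, 6] -> [3] and [19, 6]
    Split: [19, 6] -> [19] and [6]
    Merge: [19] + [6] -> [6, 19]
  Merge: [3] + [6, 19] -> [3, 6, 19]
  Split: [26, 3, 28] -> [26] and [3, 28]
    Split: [3, 28] -> [3] and [28]
    Merge: [3] + [28] -> [3, 28]
  Merge: [26] + [3, 28] -> [3, 26, 28]
Merge: [3, 6, 19] + [3, 26, 28] -> [3, 3, 6, 19, 26, 28]

Final sorted array: [3, 3, 6, 19, 26, 28]

The merge sort proceeds by recursively splitting the array and merging sorted halves.
After all merges, the sorted array is [3, 3, 6, 19, 26, 28].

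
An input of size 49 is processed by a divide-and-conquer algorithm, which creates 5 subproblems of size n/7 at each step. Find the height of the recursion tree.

For divide and conquer with division factor 7:

Problem sizes at each level:
Level 0: 49
Level 1: 7
Level 2: 1

The root is level 0 and the size-1 base case is level 2 (the tree spans levels 0 through 2, i.e. 3 levels counting the root), so the depth is the number of divisions: log_7(49) = 2

The recursion tree depth is log_7(49) = 2. At each level, the problem size is divided by 7, so it takes 2 divisions to reduce to a base case of size 1. The algorithm makes 5 recursive calls at each level.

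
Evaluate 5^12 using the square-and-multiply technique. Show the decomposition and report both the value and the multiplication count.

Computing 5^12 by squaring (build up from 5^1; each line after the first costs one multiplication):

5^1 = 5
5^2 = (5^1)^2 = 5^2 = 25
5^3 = 5 * 5^2 = 5 * 25 = 125
5^6 = (5^3)^2 = 125^2 = 15625
5^12 = (5^6)^2 = 15625^2 = 244140625

Result: 244140625
Multiplications needed: 4 (4 lines after 5^1)

5^12 = 244140625. Using exponentiation by squaring, this requires 4 multiplications. The key idea: if the exponent is even, square the half-power; if odd, multiply by the base once.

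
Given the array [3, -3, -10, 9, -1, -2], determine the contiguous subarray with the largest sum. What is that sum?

Using Kadane's algorithm on [3, -3, -10, 9, -1, -2]:

Scanning through the array:
Position 1 (value -3): max_ending_here = 0, max_so_far = 3
Position 2 (value -10): max_ending_here = -10, max_so_far = 3
Position 3 (value 9): max_ending_here = 9, max_so_far = 9
Position 4 (value -1): max_ending_here = 8, max_so_far = 9
Position 5 (value -2): max_ending_here = 6, max_so_far = 9

Maximum subarray: [9]
Maximum sum: 9

The maximum subarray is [9] with sum 9. This subarray runs from index 3 to index 3.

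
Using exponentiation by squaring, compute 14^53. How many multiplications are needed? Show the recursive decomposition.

Computing 14^53 by squaring (build up from 14^1; each line after the first costs one multiplication):

14^1 = 14
14^2 = (14^1)^2 = 14^2 = 196
14^3 = 14 * 14^2 = 14 * 196 = 2744
14^6 = (14^3)^2 = 2744^2 = 7529536
14^12 = (14^6)^2 = 7529536^2 = 56693912375296
14^13 = 14 * 14^12 = 14 * 56693912375296 = 793714773254144
14^26 = (14^13)^2 = 793714773254144^2 = 629983141281877223603213172736
14^52 = (14^26)^2 = 629983141281877223603213172736^2 = 396878758299381678483277913691857524931552116018231373725696
14^53 = 14 * 14^52 = 14 * 396878758299381678483277913691857524931552116018231373725696 = 5556302616191343498765890791686005349041729624255239232159744

Result: 5556302616191343498765890791686005349041729624255239232159744
Multiplications needed: 8 (8 lines after 14^1)

14^53 = 5556302616191343498765890791686005349041729624255239232159744. Using exponentiation by squaring, this requires 8 multiplications. The key idea: if the exponent is even, square the half-power; if odd, multiply by the base once.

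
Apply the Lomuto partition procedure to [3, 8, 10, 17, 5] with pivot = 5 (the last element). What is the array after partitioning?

Lomuto partition with pivot = 5:

Initial array: [3, 8, 10, 17, 5]

arr[0]=3 <= 5: swap with position 0, array becomes [3, 8, 10, 17, 5]
arr[1]=8 > 5: no swap
arr[2]=10 > 5: no swap
arr[3]=17 > 5: no swap

Place pivot at position 1: [3, 5, 10, 17, 8]
Pivot position: 1

After partitioning with pivot 5, the array becomes [3, 5, 10, 17, 8]. The pivot is placed at index 1. All elements to the left of the pivot are <= 5, and all elements to the right are > 5.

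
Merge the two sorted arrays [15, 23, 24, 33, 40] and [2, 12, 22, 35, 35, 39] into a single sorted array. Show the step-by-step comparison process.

Merging process:

Compare 15 vs 2: take 2 from right. Merged: [2]
Compare 15 vs 12: take 12 from right. Merged: [2, 12]
Compare 15 vs 22: take 15 from left. Merged: [2, 12, 15]
Compare 23 vs 22: take 22 from right. Merged: [2, 12, 15, 22]
Compare 23 vs 35: take 23 from left. Merged: [2, 12, 15, 22, 23]
Compare 24 vs 35: take 24 from left. Merged: [2, 12, 15, 22, 23, 24]
Compare 33 vs 35: take 33 from left. Merged: [2, 12, 15, 22, 23, 24, 33]
Compare 40 vs 35: take 35 from right. Merged: [2, 12, 15, 22, 23, 24, 33, 35]
Compare 40 vs 35: take 35 from right. Merged: [2, 12, 15, 22, 23, 24, 33, 35, 35]
Compare 40 vs 39: take 39 from right. Merged: [2, 12, 15, 22, 23, 24, 33, 35, 35, 39]
Append remaining from left: [40]. Merged: [2, 12, 15, 22, 23, 24, 33, 35, 35, 39, 40]

Final merged array: [2, 12, 15, 22, 23, 24, 33, 35, 35, 39, 40]
Total comparisons: 10

The merged array is [2, 12, 15, 22, 23, 24, 33, 35, 35, 39, 40], requiring 10 comparisons. The merge step runs in O(n) time where n is the total number of elements.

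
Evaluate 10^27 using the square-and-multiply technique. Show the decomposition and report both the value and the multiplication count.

Computing 10^27 by squaring (build up from 10^1; each line after the first costs one multiplication):

10^1 = 10
10^2 = (10^1)^2 = 10^2 = 100
10^3 = 10 * 10^2 = 10 * 100 = 1000
10^6 = (10^3)^2 = 1000^2 = 1000000
10^12 = (10^6)^2 = 1000000^2 = 1000000000000
10^13 = 10 * 10^12 = 10 * 1000000000000 = 10000000000000
10^26 = (10^13)^2 = 10000000000000^2 = 100000000000000000000000000
10^27 = 10 * 10^26 = 10 * 100000000000000000000000000 = 1000000000000000000000000000

Result: 1000000000000000000000000000
Multiplications needed: 7 (7 lines after 10^1)

10^27 = 1000000000000000000000000000. Using exponentiation by squaring, this requires 7 multiplications. The key idea: if the exponent is even, square the half-power; if odd, multiply by the base once.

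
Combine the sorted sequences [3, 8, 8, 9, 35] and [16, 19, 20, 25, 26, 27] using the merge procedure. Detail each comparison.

Merging process:

Compare 3 vs 16: take 3 from left. Merged: [3]
Compare 8 vs 16: take 8 from left. Merged: [3, 8]
Compare 8 vs 16: take 8 from left. Merged: [3, 8, 8]
Compare 9 vs 16: take 9 from left. Merged: [3, 8, 8, 9]
Compare 35 vs 16: take 16 from right. Merged: [3, 8, 8, 9, 16]
Compare 35 vs 19: take 19 from right. Merged: [3, 8, 8, 9, 16, 19]
Compare 35 vs 20: take 20 from right. Merged: [3, 8, 8, 9, 16, 19, 20]
Compare 35 vs 25: take 25 from right. Merged: [3, 8, 8, 9, 16, 19, 20, 25]
Compare 35 vs 26: take 26 from right. Merged: [3, 8, 8, 9, 16, 19, 20, 25, 26]
Compare 35 vs 27: take 27 from right. Merged: [3, 8, 8, 9, 16, 19, 20, 25, 26, 27]
Append remaining from left: [35]. Merged: [3, 8, 8, 9, 16, 19, 20, 25, 26, 27, 35]

Final merged array: [3, 8, 8, 9, 16, 19, 20, 25, 26, 27, 35]
Total comparisons: 10

The merged array is [3, 8, 8, 9, 16, 19, 20, 25, 26, 27, 35], requiring 10 comparisons. The merge step runs in O(n) time where n is the total number of elements.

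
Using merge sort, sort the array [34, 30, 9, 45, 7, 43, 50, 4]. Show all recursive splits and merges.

Merge sort trace:

Split: [34, 30, 9, 45, 7, 43, 50, 4] -> [34, 30, 9, 45] and [7, 43, 50, 4]
  Split: [34, 30, 9, 45] -> [34, 30] and [9, 45]
    Split: [34, 30] -> [34] and [30]
    Merge: [34] + [30] -> [30, 34]
    Split: [9, 45] -> [9] and [45]
    Merge: [9] + [45] -> [9, 45]
  Merge: [30, 34] + [9, 45] -> [9, 30, 34, 45]
  Split: [7, 43, 50, 4] -> [7, 43] and [50, 4]
    Split: [7, 43] -> [7] and [43]
    Merge: [7] + [43] -> [7, 43]
    Split: [50, 4] -> [50] and [4]
    Merge: [50] + [4] -> [4, 50]
  Merge: [7, 43] + [4, 50] -> [4, 7, 43, 50]
Merge: [9, 30, 34, 45] + [4, 7, 43, 50] -> [4, 7, 9, 30, 34, 43, 45, 50]

Final sorted array: [4, 7, 9, 30, 34, 43, 45, 50]

The merge sort proceeds by recursively splitting the array and merging sorted halves.
After all merges, the sorted array is [4, 7, 9, 30, 34, 43, 45, 50].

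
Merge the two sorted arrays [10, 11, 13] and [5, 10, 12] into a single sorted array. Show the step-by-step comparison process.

Merging process:

Compare 10 vs 5: take 5 from right. Merged: [5]
Compare 10 vs 10: take 10 from left. Merged: [5, 10]
Compare 11 vs 10: take 10 from right. Merged: [5, 10, 10]
Compare 11 vs 12: take 11 from left. Merged: [5, 10, 10, 11]
Compare 13 vs 12: take 12 from right. Merged: [5, 10, 10, 11, 12]
Append remaining from left: [13]. Merged: [5, 10, 10, 11, 12, 13]

Final merged array: [5, 10, 10, 11, 12, 13]
Total comparisons: 5

The merged array is [5, 10, 10, 11, 12, 13], requiring 5 comparisons. The merge step runs in O(n) time where n is the total number of elements.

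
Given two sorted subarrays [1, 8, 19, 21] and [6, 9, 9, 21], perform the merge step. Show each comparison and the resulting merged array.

Merging process:

Compare 1 vs 6: take 1 from left. Merged: [1]
Compare 8 vs 6: take 6 from right. Merged: [1, 6]
Compare 8 vs 9: take 8 from left. Merged: [1, 6, 8]
Compare 19 vs 9: take 9 from right. Merged: [1, 6, 8, 9]
Compare 19 vs 9: take 9 from right. Merged: [1, 6, 8, 9, 9]
Compare 19 vs 21: take 19 from left. Merged: [1, 6, 8, 9, 9, 19]
Compare 21 vs 21: take 21 from left. Merged: [1, 6, 8, 9, 9, 19, 21]
Append remaining from right: [21]. Merged: [1, 6, 8, 9, 9, 19, 21, 21]

Final merged array: [1, 6, 8, 9, 9, 19, 21, 21]
Total comparisons: 7

The merged array is [1, 6, 8, 9, 9, 19, 21, 21], requiring 7 comparisons. The merge step runs in O(n) time where n is the total number of elements.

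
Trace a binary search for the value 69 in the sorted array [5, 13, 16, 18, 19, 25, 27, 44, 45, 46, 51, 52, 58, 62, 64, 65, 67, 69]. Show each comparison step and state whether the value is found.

Binary search for 69 in [5, 13, 16, 18, 19, 25, 27, 44, 45, 46, 51, 52, 58, 62, 64, 65, 67, 69]:

lo=0, hi=17, mid=8, arr[mid]=45 -> 45 < 69, search right half
lo=9, hi=17, mid=13, arr[mid]=62 -> 62 < 69, search right half
lo=14, hi=17, mid=15, arr[mid]=65 -> 65 < 69, search right half
lo=16, hi=17, mid=16, arr[mid]=67 -> 67 < 69, search right half
lo=17, hi=17, mid=17, arr[mid]=69 -> Found target at index 17!

Binary search finds 69 at index 17 after 5 comparisons. The search repeatedly halves the search space by comparing with the middle element.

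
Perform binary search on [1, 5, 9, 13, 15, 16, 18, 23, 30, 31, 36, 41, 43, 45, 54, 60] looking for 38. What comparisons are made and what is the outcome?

Binary search for 38 in [1, 5, 9, 13, 15, 16, 18, 23, 30, 31, 36, 41, 43, 45, 54, 60]:

lo=0, hi=15, mid=7, arr[mid]=23 -> 23 < 38, search right half
lo=8, hi=15, mid=11, arr[mid]=41 -> 41 > 38, search left half
lo=8, hi=10, mid=9, arr[mid]=31 -> 31 < 38, search right half
lo=10, hi=10, mid=10, arr[mid]=36 -> 36 < 38, search right half
lo=11 > hi=10, target 38 not found

Binary search determines that 38 is not in the array after 4 comparisons. The search space was exhausted without finding the target.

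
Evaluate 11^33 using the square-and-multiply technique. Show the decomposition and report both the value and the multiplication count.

Computing 11^33 by squaring (build up from 11^1; each line after the first costs one multiplication):

11^1 = 11
11^2 = (11^1)^2 = 11^2 = 121
11^4 = (11^2)^2 = 121^2 = 14641
11^8 = (11^4)^2 = 14641^2 = 214358881
11^16 = (11^8)^2 = 214358881^2 = 45949729863572161
11^32 = (11^16)^2 = 45949729863572161^2 = 2111377674535255285545615254209921
11^33 = 11 * 11^32 = 11 * 2111377674535255285545615254209921 = 23225154419887808141001767796309131

Result: 23225154419887808141001767796309131
Multiplications needed: 6 (6 lines after 11^1)

11^33 = 23225154419887808141001767796309131. Using exponentiation by squaring, this requires 6 multiplications. The key idea: if the exponent is even, square the half-power; if odd, multiply by the base once.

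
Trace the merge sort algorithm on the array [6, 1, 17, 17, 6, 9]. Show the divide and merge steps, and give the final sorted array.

Merge sort trace:

Split: [6, 1, 17, 17, 6, 9] -> [6, 1, 17] and [17, 6, 9]
  Split: [6, 1, 17] -> [6] and [1, 17]
    Split: [1, 17] -> [1] and [17]
    Merge: [1] + [17] -> [1, 17]
  Merge: [6] + [1, 17] -> [1, 6, 17]
  Split: [17, 6, 9] -> [17] and [6, 9]
    Split: [6, 9] -> [6] and [9]
    Merge: [6] + [9] -> [6, 9]
  Merge: [17] + [6, 9] -> [6, 9, 17]
Merge: [1, 6, 17] + [6, 9, 17] -> [1, 6, 6, 9, 17, 17]

Final sorted array: [1, 6, 6, 9, 17, 17]

The merge sort proceeds by recursively splitting the array and merging sorted halves.
After all merges, the sorted array is [1, 6, 6, 9, 17, 17].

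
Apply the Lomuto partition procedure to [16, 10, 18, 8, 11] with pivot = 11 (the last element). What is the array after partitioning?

Lomuto partition with pivot = 11:

Initial array: [16, 10, 18, 8, 11]

arr[0]=16 > 11: no swap
arr[1]=10 <= 11: swap with position 0, array becomes [10, 16, 18, 8, 11]
arr[2]=18 > 11: no swap
arr[3]=8 <= 11: swap with position 1, array becomes [10, 8, 18, 16, 11]

Place pivot at position 2: [10, 8, 11, 16, 18]
Pivot position: 2

After partitioning with pivot 11, the array becomes [10, 8, 11, 16, 18]. The pivot is placed at index 2. All elements to the left of the pivot are <= 11, and all elements to the right are > 11.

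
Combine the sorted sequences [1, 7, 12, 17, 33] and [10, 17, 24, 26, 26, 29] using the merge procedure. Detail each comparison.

Merging process:

Compare 1 vs 10: take 1 from left. Merged: [1]
Compare 7 vs 10: take 7 from left. Merged: [1, 7]
Compare 12 vs 10: take 10 from right. Merged: [1, 7, 10]
Compare 12 vs 17: take 12 from left. Merged: [1, 7, 10, 12]
Compare 17 vs 17: take 17 from left. Merged: [1, 7, 10, 12, 17]
Compare 33 vs 17: take 17 from right. Merged: [1, 7, 10, 12, 17, 17]
Compare 33 vs 24: take 24 from right. Merged: [1, 7, 10, 12, 17, 17, 24]
Compare 33 vs 26: take 26 from right. Merged: [1, 7, 10, 12, 17, 17, 24, 26]
Compare 33 vs 26: take 26 from right. Merged: [1, 7, 10, 12, 17, 17, 24, 26, 26]
Compare 33 vs 29: take 29 from right. Merged: [1, 7, 10, 12, 17, 17, 24, 26, 26, 29]
Append remaining from left: [33]. Merged: [1, 7, 10, 12, 17, 17, 24, 26, 26, 29, 33]

Final merged array: [1, 7, 10, 12, 17, 17, 24, 26, 26, 29, 33]
Total comparisons: 10

The merged array is [1, 7, 10, 12, 17, 17, 24, 26, 26, 29, 33], requiring 10 comparisons. The merge step runs in O(n) time where n is the total number of elements.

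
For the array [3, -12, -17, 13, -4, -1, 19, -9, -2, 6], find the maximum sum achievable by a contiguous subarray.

Using Kadane's algorithm on [3, -12, -17, 13, -4, -1, 19, -9, -2, 6]:

Scanning through the array:
Position 1 (value -12): max_ending_here = -9, max_so_far = 3
Position 2 (value -17): max_ending_here = -17, max_so_far = 3
Position 3 (value 13): max_ending_here = 13, max_so_far = 13
Position 4 (value -4): max_ending_here = 9, max_so_far = 13
Position 5 (value -1): max_ending_here = 8, max_so_far = 13
Position 6 (value 19): max_ending_here = 27, max_so_far = 27
Position 7 (value -9): max_ending_here = 18, max_so_far = 27
Position 8 (value -2): max_ending_here = 16, max_so_far = 27
Position 9 (value 6): max_ending_here = 22, max_so_far = 27

Maximum subarray: [13, -4, -1, 19]
Maximum sum: 27

The maximum subarray is [13, -4, -1, 19] with sum 27. This subarray runs from index 3 to index 6.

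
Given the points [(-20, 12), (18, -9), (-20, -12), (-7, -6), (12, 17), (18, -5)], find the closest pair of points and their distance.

Computing all pairwise distances among 6 points:

d((-20, 12), (18, -9)) = 43.4166
d((-20, 12), (-20, -12)) = 24.0
d((-20, 12), (-7, -6)) = 22.2036
d((-20, 12), (12, 17)) = 32.3883
d((-20, 12), (18, -5)) = 41.6293
d((18, -9), (-20, -12)) = 38.1182
d((18, -9), (-7, -6)) = 25.1794
d((18, -9), (12, 17)) = 26.6833
d((18, -9), (18, -5)) = 4.0 <-- minimum
d((-20, -12), (-7, -6)) = 14.3178
d((-20, -12), (12, 17)) = 43.1856
d((-20, -12), (18, -5)) = 38.6394
d((-7, -6), (12, 17)) = 29.8329
d((-7, -6), (18, -5)) = 25.02
d((12, 17), (18, -5)) = 22.8035

Closest pair: (18, -9) and (18, -5) with distance 4.0

The closest pair is (18, -9) and (18, -5) with Euclidean distance 4.0. For 6 points, brute-force pairwise comparison is shown above. For large n, the divide-and-conquer algorithm (sort by x, recurse on halves, check the dividing strip) achieves O(n log n).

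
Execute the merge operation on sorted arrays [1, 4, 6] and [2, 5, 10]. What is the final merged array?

Merging process:

Compare 1 vs 2: take 1 from left. Merged: [1]
Compare 4 vs 2: take 2 from right. Merged: [1, 2]
Compare 4 vs 5: take 4 from left. Merged: [1, 2, 4]
Compare 6 vs 5: take 5 from right. Merged: [1, 2, 4, 5]
Compare 6 vs 10: take 6 from left. Merged: [1, 2, 4, 5, 6]
Append remaining from right: [10]. Merged: [1, 2, 4, 5, 6, 10]

Final merged array: [1, 2, 4, 5, 6, 10]
Total comparisons: 5

The merged array is [1, 2, 4, 5, 6, 10], requiring 5 comparisons. The merge step runs in O(n) time where n is the total number of elements.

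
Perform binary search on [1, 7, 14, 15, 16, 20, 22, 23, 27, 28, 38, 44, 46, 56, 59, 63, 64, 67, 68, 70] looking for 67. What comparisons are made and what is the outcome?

Binary search for 67 in [1, 7, 14, 15, 16, 20, 22, 23, 27, 28, 38, 44, 46, 56, 59, 63, 64, 67, 68, 70]:

lo=0, hi=19, mid=9, arr[mid]=28 -> 28 < 67, search right half
lo=10, hi=19, mid=14, arr[mid]=59 -> 59 < 67, search right half
lo=15, hi=19, mid=17, arr[mid]=67 -> Found target at index 17!

Binary search finds 67 at index 17 after 3 comparisons. The search repeatedly halves the search space by comparing with the middle element.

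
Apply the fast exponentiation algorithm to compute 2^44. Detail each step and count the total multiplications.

Computing 2^44 by squaring (build up from 2^1; each line after the first costs one multiplication):

2^1 = 2
2^2 = (2^1)^2 = 2^2 = 4
2^4 = (2^2)^2 = 4^2 = 16
2^5 = 2 * 2^4 = 2 * 16 = 32
2^10 = (2^5)^2 = 32^2 = 1024
2^11 = 2 * 2^10 = 2 * 1024 = 2048
2^22 = (2^11)^2 = 2048^2 = 4194304
2^44 = (2^22)^2 = 4194304^2 = 17592186044416

Result: 17592186044416
Multiplications needed: 7 (7 lines after 2^1)

2^44 = 17592186044416. Using exponentiation by squaring, this requires 7 multiplications. The key idea: if the exponent is even, square the half-power; if odd, multiply by the base once.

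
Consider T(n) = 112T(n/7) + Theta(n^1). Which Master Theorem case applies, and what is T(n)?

Master Theorem for T(n) = 112T(n/7) + O(n^1):

a = 112, b = 7, c = 1
log_b(a) = log_7(112) = 2.4248

Case 1: c = 1 < log_7(112) = 2.4248
T(n) = O(n^(log_7 112))

For T(n) = 112T(n/7) + O(n^1): log_7(112) = 2.4248. This is Case 1 of the Master Theorem (c < log_b(a), work dominated by leaves), giving O(n^(log_7 112)).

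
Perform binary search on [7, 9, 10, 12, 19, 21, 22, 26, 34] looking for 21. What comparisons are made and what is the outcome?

Binary search for 21 in [7, 9, 10, 12, 19, 21, 22, 26, 34]:

lo=0, hi=8, mid=4, arr[mid]=19 -> 19 < 21, search right half
lo=5, hi=8, mid=6, arr[mid]=22 -> 22 > 21, search left half
lo=5, hi=5, mid=5, arr[mid]=21 -> Found target at index 5!

Binary search finds 21 at index 5 after 3 comparisons. The search repeatedly halves the search space by comparing with the middle element.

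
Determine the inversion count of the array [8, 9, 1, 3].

Finding inversions in [8, 9, 1, 3]:

(0, 2): arr[0]=8 > arr[2]=1
(0, 3): arr[0]=8 > arr[3]=3
(1, 2): arr[1]=9 > arr[2]=1
(1, 3): arr[1]=9 > arr[3]=3

Total inversions: 4

The array has 4 inversion(s): (0,2), (0,3), (1,2), (1,3). Each pair (i,j) satisfies i < j and arr[i] > arr[j].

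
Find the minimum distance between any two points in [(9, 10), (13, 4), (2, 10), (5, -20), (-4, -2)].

Computing all pairwise distances among 5 points:

d((9, 10), (13, 4)) = 7.2111
d((9, 10), (2, 10)) = 7.0 <-- minimum
d((9, 10), (5, -20)) = 30.2655
d((9, 10), (-4, -2)) = 17.6918
d((13, 4), (2, 10)) = 12.53
d((13, 4), (5, -20)) = 25.2982
d((13, 4), (-4, -2)) = 18.0278
d((2, 10), (5, -20)) = 30.1496
d((2, 10), (-4, -2)) = 13.4164
d((5, -20), (-4, -2)) = 20.1246

Closest pair: (9, 10) and (2, 10) with distance 7.0

The closest pair is (9, 10) and (2, 10) with Euclidean distance 7.0. For 5 points, brute-force pairwise comparison is shown above. For large n, the divide-and-conquer algorithm (sort by x, recurse on halves, check the dividing strip) achieves O(n log n).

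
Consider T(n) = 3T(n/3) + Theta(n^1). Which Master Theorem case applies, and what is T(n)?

Master Theorem for T(n) = 3T(n/3) + O(n^1):

a = 3, b = 3, c = 1
log_b(a) = log_3(3) = 1.0000

Case 2: c = 1 = log_3(3) = 1.0000
T(n) = O(n^1 log n) = O(n log n)

For T(n) = 3T(n/3) + O(n^1): log_3(3) = 1.0000. This is Case 2 of the Master Theorem (c = log_b(a), equal work at all levels), giving O(n log n).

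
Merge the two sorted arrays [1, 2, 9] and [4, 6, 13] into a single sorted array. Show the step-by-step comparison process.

Merging process:

Compare 1 vs 4: take 1 from left. Merged: [1]
Compare 2 vs 4: take 2 from left. Merged: [1, 2]
Compare 9 vs 4: take 4 from right. Merged: [1, 2, 4]
Compare 9 vs 6: take 6 from right. Merged: [1, 2, 4, 6]
Compare 9 vs 13: take 9 from left. Merged: [1, 2, 4, 6, 9]
Append remaining from right: [13]. Merged: [1, 2, 4, 6, 9, 13]

Final merged array: [1, 2, 4, 6, 9, 13]
Total comparisons: 5

The merged array is [1, 2, 4, 6, 9, 13], requiring 5 comparisons. The merge step runs in O(n) time where n is the total number of elements.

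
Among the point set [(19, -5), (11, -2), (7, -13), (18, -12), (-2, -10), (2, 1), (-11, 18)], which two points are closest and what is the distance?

Computing all pairwise distances among 7 points:

d((19, -5), (11, -2)) = 8.544
d((19, -5), (7, -13)) = 14.4222
d((19, -5), (18, -12)) = 7.0711 <-- minimum
d((19, -5), (-2, -10)) = 21.587
d((19, -5), (2, 1)) = 18.0278
d((19, -5), (-11, 18)) = 37.8021
d((11, -2), (7, -13)) = 11.7047
d((11, -2), (18, -12)) = 12.2066
d((11, -2), (-2, -10)) = 15.2643
d((11, -2), (2, 1)) = 9.4868
d((11, -2), (-11, 18)) = 29.7321
d((7, -13), (18, -12)) = 11.0454
d((7, -13), (-2, -10)) = 9.4868
d((7, -13), (2, 1)) = 14.8661
d((7, -13), (-11, 18)) = 35.8469
d((18, -12), (-2, -10)) = 20.0998
d((18, -12), (2, 1)) = 20.6155
d((18, -12), (-11, 18)) = 41.7253
d((-2, -10), (2, 1)) = 11.7047
d((-2, -10), (-11, 18)) = 29.4109
d((2, 1), (-11, 18)) = 21.4009

Closest pair: (19, -5) and (18, -12) with distance 7.0711

The closest pair is (19, -5) and (18, -12) with Euclidean distance 7.0711. For 7 points, brute-force pairwise comparison is shown above. For large n, the divide-and-conquer algorithm (sort by x, recurse on halves, check the dividing strip) achieves O(n log n).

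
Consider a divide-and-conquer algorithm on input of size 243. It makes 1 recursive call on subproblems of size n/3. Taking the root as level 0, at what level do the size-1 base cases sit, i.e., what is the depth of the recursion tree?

For divide and conquer with division factor 3:

Problem sizes at each level:
Level 0: 243
Level 1: 81
Level 2: 27
Level 3: 9
Level 4: 3
Level 5: 1

The root is level 0 and the size-1 base case is level 5 (the tree spans levels 0 through 5, i.e. 6 levels counting the root), so the depth is the number of divisions: log_3(243) = 5

The recursion tree depth is log_3(243) = 5. At each level, the problem size is divided by 3, so it takes 5 divisions to reduce to a base case of size 1. The algorithm makes 1 recursive call at each level.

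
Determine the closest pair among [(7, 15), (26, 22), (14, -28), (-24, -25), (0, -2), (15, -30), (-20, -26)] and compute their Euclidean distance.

Computing all pairwise distances among 7 points:

d((7, 15), (26, 22)) = 20.2485
d((7, 15), (14, -28)) = 43.566
d((7, 15), (-24, -25)) = 50.6063
d((7, 15), (0, -2)) = 18.3848
d((7, 15), (15, -30)) = 45.7056
d((7, 15), (-20, -26)) = 49.0918
d((26, 22), (14, -28)) = 51.4198
d((26, 22), (-24, -25)) = 68.6222
d((26, 22), (0, -2)) = 35.3836
d((26, 22), (15, -30)) = 53.1507
d((26, 22), (-20, -26)) = 66.4831
d((14, -28), (-24, -25)) = 38.1182
d((14, -28), (0, -2)) = 29.5296
d((14, -28), (15, -30)) = 2.2361 <-- minimum
d((14, -28), (-20, -26)) = 34.0588
d((-24, -25), (0, -2)) = 33.2415
d((-24, -25), (15, -30)) = 39.3192
d((-24, -25), (-20, -26)) = 4.1231
d((0, -2), (15, -30)) = 31.7648
d((0, -2), (-20, -26)) = 31.241
d((15, -30), (-20, -26)) = 35.2278

Closest pair: (14, -28) and (15, -30) with distance 2.2361

The closest pair is (14, -28) and (15, -30) with Euclidean distance 2.2361. For 7 points, brute-force pairwise comparison is shown above. For large n, the divide-and-conquer algorithm (sort by x, recurse on halves, check the dividing strip) achieves O(n log n).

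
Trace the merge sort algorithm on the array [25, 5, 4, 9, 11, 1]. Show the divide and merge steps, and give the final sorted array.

Merge sort trace:

Split: [25, 5, 4, 9, 11, 1] -> [25, 5, 4] and [9, 11, 1]
  Split: [25, 5, 4] -> [25] and [5, 4]
    Split: [5, 4] -> [5] and [4]
    Merge: [5] + [4] -> [4, 5]
  Merge: [25] + [4, 5] -> [4, 5, 25]
  Split: [9, 11, 1] -> [9] and [11, 1]
    Split: [11, 1] -> [11] and [1]
    Merge: [11] + [1] -> [1, 11]
  Merge: [9] + [1, 11] -> [1, 9, 11]
Merge: [4, 5, 25] + [1, 9, 11] -> [1, 4, 5, 9, 11, 25]

Final sorted array: [1, 4, 5, 9, 11, 25]

The merge sort proceeds by recursively splitting the array and merging sorted halves.
After all merges, the sorted array is [1, 4, 5, 9, 11, 25].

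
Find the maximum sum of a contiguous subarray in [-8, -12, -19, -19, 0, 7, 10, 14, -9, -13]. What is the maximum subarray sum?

Using Kadane's algorithm on [-8, -12, -19, -19, 0, 7, 10, 14, -9, -13]:

Scanning through the array:
Position 1 (value -12): max_ending_here = -12, max_so_far = -8
Position 2 (value -19): max_ending_here = -19, max_so_far = -8
Position 3 (value -19): max_ending_here = -19, max_so_far = -8
Position 4 (value 0): max_ending_here = 0, max_so_far = 0
Position 5 (value 7): max_ending_here = 7, max_so_far = 7
Position 6 (value 10): max_ending_here = 17, max_so_far = 17
Position 7 (value 14): max_ending_here = 31, max_so_far = 31
Position 8 (value -9): max_ending_here = 22, max_so_far = 31
Position 9 (value -13): max_ending_here = 9, max_so_far = 31

Maximum subarray: [0, 7, 10, 14]
Maximum sum: 31

The maximum subarray is [0, 7, 10, 14] with sum 31. This subarray runs from index 4 to index 7.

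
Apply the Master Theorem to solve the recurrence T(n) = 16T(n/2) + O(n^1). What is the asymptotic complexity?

Master Theorem for T(n) = 16T(n/2) + O(n^1):

a = 16, b = 2, c = 1
log_b(a) = log_2(16) = 4.0000

Case 1: c = 1 < log_2(16) = 4.0000
T(n) = O(n^(log_2 16)) = O(n^4)

For T(n) = 16T(n/2) + O(n^1): log_2(16) = 4.0000. This is Case 1 of the Master Theorem (c < log_b(a), work dominated by leaves), giving O(n^4).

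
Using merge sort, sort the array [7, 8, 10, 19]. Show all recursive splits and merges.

Merge sort trace:

Split: [7, 8, 10, 19] -> [7, 8] and [10, 19]
  Split: [7, 8] -> [7] and [8]
  Merge: [7] + [8] -> [7, 8]
  Split: [10, 19] -> [10] and [19]
  Merge: [10] + [19] -> [10, 19]
Merge: [7, 8] + [10, 19] -> [7, 8, 10, 19]

Final sorted array: [7, 8, 10, 19]

The merge sort proceeds by recursively splitting the array and merging sorted halves.
After all merges, the sorted array is [7, 8, 10, 19].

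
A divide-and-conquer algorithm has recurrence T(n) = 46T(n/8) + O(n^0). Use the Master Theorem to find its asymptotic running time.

Master Theorem for T(n) = 46T(n/8) + O(n^0):

a = 46, b = 8, c = 0
log_b(a) = log_8(46) = 1.8412

Case 1: c = 0 < log_8(46) = 1.8412
T(n) = O(n^(log_8 46))

For T(n) = 46T(n/8) + O(n^0): log_8(46) = 1.8412. This is Case 1 of the Master Theorem (c < log_b(a), work dominated by leaves), giving O(n^(log_8 46)).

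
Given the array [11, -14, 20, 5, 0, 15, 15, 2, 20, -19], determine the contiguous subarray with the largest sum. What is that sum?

Using Kadane's algorithm on [11, -14, 20, 5, 0, 15, 15, 2, 20, -19]:

Scanning through the array:
Position 1 (value -14): max_ending_here = -3, max_so_far = 11
Position 2 (value 20): max_ending_here = 20, max_so_far = 20
Position 3 (value 5): max_ending_here = 25, max_so_far = 25
Position 4 (value 0): max_ending_here = 25, max_so_far = 25
Position 5 (value 15): max_ending_here = 40, max_so_far = 40
Position 6 (value 15): max_ending_here = 55, max_so_far = 55
Position 7 (value 2): max_ending_here = 57, max_so_far = 57
Position 8 (value 20): max_ending_here = 77, max_so_far = 77
Position 9 (value -19): max_ending_here = 58, max_so_far = 77

Maximum subarray: [20, 5, 0, 15, 15, 2, 20]
Maximum sum: 77

The maximum subarray is [20, 5, 0, 15, 15, 2, 20] with sum 77. This subarray runs from index 2 to index 8.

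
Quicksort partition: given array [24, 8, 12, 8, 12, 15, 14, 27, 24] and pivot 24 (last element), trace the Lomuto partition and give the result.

Lomuto partition with pivot = 24:

Initial array: [24, 8, 12, 8, 12, 15, 14, 27, 24]

arr[0]=24 <= 24: swap with position 0, array becomes [24, 8, 12, 8, 12, 15, 14, 27, 24]
arr[1]=8 <= 24: swap with position 1, array becomes [24, 8, 12, 8, 12, 15, 14, 27, 24]
arr[2]=12 <= 24: swap with position 2, array becomes [24, 8, 12, 8, 12, 15, 14, 27, 24]
arr[3]=8 <= 24: swap with position 3, array becomes [24, 8, 12, 8, 12, 15, 14, 27, 24]
arr[4]=12 <= 24: swap with position 4, array becomes [24, 8, 12, 8, 12, 15, 14, 27, 24]
arr[5]=15 <= 24: swap with position 5, array becomes [24, 8, 12, 8, 12, 15, 14, 27, 24]
arr[6]=14 <= 24: swap with position 6, array becomes [24, 8, 12, 8, 12, 15, 14, 27, 24]
arr[7]=27 > 24: no swap

Place pivot at position 7: [24, 8, 12, 8, 12, 15, 14, 24, 27]
Pivot position: 7

After partitioning with pivot 24, the array becomes [24, 8, 12, 8, 12, 15, 14, 24, 27]. The pivot is placed at index 7. All elements to the left of the pivot are <= 24, and all elements to the right are > 24.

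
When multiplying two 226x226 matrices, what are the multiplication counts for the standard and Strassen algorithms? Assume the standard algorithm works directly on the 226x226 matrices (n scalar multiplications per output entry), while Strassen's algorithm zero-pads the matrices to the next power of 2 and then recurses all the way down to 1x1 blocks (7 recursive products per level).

Matrix multiplication for 226x226 matrices:

Strassen's algorithm requires power-of-2 dimensions. Pad 226x226 to 256x256 (next power of 2).

Standard algorithm: 226^3 = 11543176 multiplications
Strassen's algorithm: 7^(log2(256)) = 7^8 = 5764801 multiplications
Savings: 11543176 - 5764801 = 5778375 multiplications

Standard: 11543176 multiplications (226^3). Strassen: 5764801 multiplications (7^8, after padding to 256x256). Strassen reduces 8 recursive multiplications to 7 at each level.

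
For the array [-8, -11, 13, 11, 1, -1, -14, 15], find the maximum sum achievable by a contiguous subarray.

Using Kadane's algorithm on [-8, -11, 13, 11, 1, -1, -14, 15]:

Scanning through the array:
Position 1 (value -11): max_ending_here = -11, max_so_far = -8
Position 2 (value 13): max_ending_here = 13, max_so_far = 13
Position 3 (value 11): max_ending_here = 24, max_so_far = 24
Position 4 (value 1): max_ending_here = 25, max_so_far = 25
Position 5 (value -1): max_ending_here = 24, max_so_far = 25
Position 6 (value -14): max_ending_here = 10, max_so_far = 25
Position 7 (value 15): max_ending_here = 25, max_so_far = 25

Maximum subarray: [13, 11, 1]
Maximum sum: 25

The maximum subarray is [13, 11, 1] with sum 25. This subarray runs from index 2 to index 4.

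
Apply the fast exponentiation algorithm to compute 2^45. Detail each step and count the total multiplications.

Computing 2^45 by squaring (build up from 2^1; each line after the first costs one multiplication):

2^1 = 2
2^2 = (2^1)^2 = 2^2 = 4
2^4 = (2^2)^2 = 4^2 = 16
2^5 = 2 * 2^4 = 2 * 16 = 32
2^10 = (2^5)^2 = 32^2 = 1024
2^11 = 2 * 2^10 = 2 * 1024 = 2048
2^22 = (2^11)^2 = 2048^2 = 4194304
2^44 = (2^22)^2 = 4194304^2 = 17592186044416
2^45 = 2 * 2^44 = 2 * 17592186044416 = 35184372088832

Result: 35184372088832
Multiplications needed: 8 (8 lines after 2^1)

2^45 = 35184372088832. Using exponentiation by squaring, this requires 8 multiplications. The key idea: if the exponent is even, square the half-power; if odd, multiply by the base once.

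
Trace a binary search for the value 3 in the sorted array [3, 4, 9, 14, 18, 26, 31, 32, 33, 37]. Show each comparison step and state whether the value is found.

Binary search for 3 in [3, 4, 9, 14, 18, 26, 31, 32, 33, 37]:

lo=0, hi=9, mid=4, arr[mid]=18 -> 18 > 3, search left half
lo=0, hi=3, mid=1, arr[mid]=4 -> 4 > 3, search left half
lo=0, hi=0, mid=0, arr[mid]=3 -> Found target at index 0!

Binary search finds 3 at index 0 after 3 comparisons. The search repeatedly halves the search space by comparing with the middle element.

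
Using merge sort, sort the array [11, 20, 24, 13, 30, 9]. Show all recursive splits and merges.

Merge sort trace:

Split: [11, 20, 24, 13, 30, 9] -> [11, 20, 24] and [13, 30, 9]
  Split: [11, 20, 24] -> [11] and [20, 24]
    Split: [20, 24] -> [20] and [24]
    Merge: [20] + [24] -> [20, 24]
  Merge: [11] + [20, 24] -> [11, 20, 24]
  Split: [13, 30, 9] -> [13] and [30, 9]
    Split: [30, 9] -> [30] and [9]
    Merge: [30] + [9] -> [9, 30]
  Merge: [13] + [9, 30] -> [9, 13, 30]
Merge: [11, 20, 24] + [9, 13, 30] -> [9, 11, 13, 20, 24, 30]

Final sorted array: [9, 11, 13, 20, 24, 30]

The merge sort proceeds by recursively splitting the array and merging sorted halves.
After all merges, the sorted array is [9, 11, 13, 20, 24, 30].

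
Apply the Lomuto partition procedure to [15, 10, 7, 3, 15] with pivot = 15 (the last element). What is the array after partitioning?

Lomuto partition with pivot = 15:

Initial array: [15, 10, 7, 3, 15]

arr[0]=15 <= 15: swap with position 0, array becomes [15, 10, 7, 3, 15]
arr[1]=10 <= 15: swap with position 1, array becomes [15, 10, 7, 3, 15]
arr[2]=7 <= 15: swap with position 2, array becomes [15, 10, 7, 3, 15]
arr[3]=3 <= 15: swap with position 3, array becomes [15, 10, 7, 3, 15]

Place pivot at position 4: [15, 10, 7, 3, 15]
Pivot position: 4

After partitioning with pivot 15, the array becomes [15, 10, 7, 3, 15]. The pivot is placed at index 4. All elements to the left of the pivot are <= 15, and all elements to the right are > 15.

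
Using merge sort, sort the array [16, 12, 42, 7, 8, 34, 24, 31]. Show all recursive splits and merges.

Merge sort trace:

Split: [16, 12, 42, 7, 8, 34, 24, 31] -> [16, 12, 42, 7] and [8, 34, 24, 31]
  Split: [16, 12, 42, 7] -> [16, 12] and [42, 7]
    Split: [16, 12] -> [16] and [12]
    Merge: [16] + [12] -> [12, 16]
    Split: [42, 7] -> [42] and [7]
    Merge: [42] + [7] -> [7, 42]
  Merge: [12, 16] + [7, 42] -> [7, 12, 16, 42]
  Split: [8, 34, 24, 31] -> [8, 34] and [24, 31]
    Split: [8, 34] -> [8] and [34]
    Merge: [8] + [34] -> [8, 34]
    Split: [24, 31] -> [24] and [31]
    Merge: [24] + [31] -> [24, 31]
  Merge: [8, 34] + [24, 31] -> [8, 24, 31, 34]
Merge: [7, 12, 16, 42] + [8, 24, 31, 34] -> [7, 8, 12, 16, 24, 31, 34, 42]

Final sorted array: [7, 8, 12, 16, 24, 31, 34, 42]

The merge sort proceeds by recursively splitting the array and merging sorted halves.
After all merges, the sorted array is [7, 8, 12, 16, 24, 31, 34, 42].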